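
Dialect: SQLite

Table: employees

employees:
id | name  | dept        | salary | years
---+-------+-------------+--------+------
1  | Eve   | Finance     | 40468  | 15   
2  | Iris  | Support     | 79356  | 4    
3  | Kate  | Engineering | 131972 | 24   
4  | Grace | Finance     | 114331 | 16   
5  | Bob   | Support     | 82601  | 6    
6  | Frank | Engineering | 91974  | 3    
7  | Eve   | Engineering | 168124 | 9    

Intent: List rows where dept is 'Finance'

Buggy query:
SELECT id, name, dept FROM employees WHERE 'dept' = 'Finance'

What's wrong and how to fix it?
Bug: 'dept' in single quotes is a string literal, not the column; the comparison is literal-vs-literal and never true

Fix: Remove the quotes around the column name (or use double quotes for an identifier)

Corrected query:
SELECT id, name, dept FROM employees WHERE dept = 'Finance'

Result:
id | name  | dept   
---+-------+--------
1  | Eve   | Finance
4  | Grace | Finance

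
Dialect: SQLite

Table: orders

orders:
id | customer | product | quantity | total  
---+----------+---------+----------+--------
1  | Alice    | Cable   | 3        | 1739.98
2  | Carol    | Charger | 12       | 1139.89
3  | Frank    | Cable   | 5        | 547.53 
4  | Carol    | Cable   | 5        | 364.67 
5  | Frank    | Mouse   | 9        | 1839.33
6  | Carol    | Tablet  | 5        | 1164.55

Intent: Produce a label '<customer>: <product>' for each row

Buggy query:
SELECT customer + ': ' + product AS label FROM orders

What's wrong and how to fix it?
Bug: '+' is numeric addition; on text columns SQLite converts them to 0 instead of concatenating

Fix: Use the || operator for string concatenation

Corrected query:
SELECT customer || ': ' || product AS label FROM orders

Result:
label         
--------------
Alice: Cable  
Carol: Charger
Frank: Cable  
Carol: Cable  
Frank: Mouse  
Carol: Tablet 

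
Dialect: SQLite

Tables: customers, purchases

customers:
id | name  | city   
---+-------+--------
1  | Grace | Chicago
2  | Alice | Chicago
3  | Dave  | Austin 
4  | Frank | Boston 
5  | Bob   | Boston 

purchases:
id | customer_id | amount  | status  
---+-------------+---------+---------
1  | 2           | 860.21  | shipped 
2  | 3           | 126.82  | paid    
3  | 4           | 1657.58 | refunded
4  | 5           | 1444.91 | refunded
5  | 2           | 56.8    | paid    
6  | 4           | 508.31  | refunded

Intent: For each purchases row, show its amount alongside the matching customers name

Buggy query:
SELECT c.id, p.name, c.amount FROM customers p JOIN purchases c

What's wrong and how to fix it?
Bug: Missing join condition: each purchases row is matched to all customers rows instead of just its own

Fix: Add ON c.customer_id = p.id to the JOIN

Corrected query:
SELECT c.id, p.name, c.amount FROM customers p JOIN purchases c ON c.customer_id = p.id

Result:
id | name  | amount 
---+-------+--------
1  | Alice | 860.21 
2  | Dave  | 126.82 
3  | Frank | 1657.58
4  | Bob   | 1444.91
5  | Alice | 56.8   
6  | Frank | 508.31 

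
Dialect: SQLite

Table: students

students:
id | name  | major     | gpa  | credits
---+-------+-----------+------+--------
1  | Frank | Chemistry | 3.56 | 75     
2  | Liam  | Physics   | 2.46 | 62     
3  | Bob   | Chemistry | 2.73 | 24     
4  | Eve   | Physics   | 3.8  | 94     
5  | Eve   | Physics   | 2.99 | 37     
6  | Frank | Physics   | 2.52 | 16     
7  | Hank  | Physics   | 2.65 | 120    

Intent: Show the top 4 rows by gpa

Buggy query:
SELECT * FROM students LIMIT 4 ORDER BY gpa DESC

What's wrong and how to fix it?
Bug: ORDER BY cannot follow LIMIT; LIMIT is the final clause

Fix: Swap the clauses: ORDER BY first, then LIMIT

Corrected query:
SELECT * FROM students ORDER BY gpa DESC LIMIT 4

Result:
id | name  | major     | gpa  | credits
---+-------+-----------+------+--------
4  | Eve   | Physics   | 3.8  | 94     
1  | Frank | Chemistry | 3.56 | 75     
5  | Eve   | Physics   | 2.99 | 37     
3  | Bob   | Chemistry | 2.73 | 24     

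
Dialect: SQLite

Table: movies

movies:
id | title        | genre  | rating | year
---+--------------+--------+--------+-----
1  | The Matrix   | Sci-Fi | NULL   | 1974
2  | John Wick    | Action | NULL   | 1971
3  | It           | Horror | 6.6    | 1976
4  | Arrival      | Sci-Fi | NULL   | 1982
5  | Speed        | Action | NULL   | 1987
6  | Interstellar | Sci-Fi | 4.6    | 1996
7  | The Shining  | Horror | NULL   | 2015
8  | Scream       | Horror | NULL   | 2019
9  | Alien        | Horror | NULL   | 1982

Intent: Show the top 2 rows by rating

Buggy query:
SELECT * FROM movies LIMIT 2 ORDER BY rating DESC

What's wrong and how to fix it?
Bug: LIMIT must come after ORDER BY

Fix: Swap the clauses: ORDER BY first, then LIMIT

Corrected query:
SELECT * FROM movies ORDER BY rating DESC LIMIT 2

Result:
id | title        | genre  | rating | year
---+--------------+--------+--------+-----
3  | It           | Horror | 6.6    | 1976
6  | Interstellar | Sci-Fi | 4.6    | 1996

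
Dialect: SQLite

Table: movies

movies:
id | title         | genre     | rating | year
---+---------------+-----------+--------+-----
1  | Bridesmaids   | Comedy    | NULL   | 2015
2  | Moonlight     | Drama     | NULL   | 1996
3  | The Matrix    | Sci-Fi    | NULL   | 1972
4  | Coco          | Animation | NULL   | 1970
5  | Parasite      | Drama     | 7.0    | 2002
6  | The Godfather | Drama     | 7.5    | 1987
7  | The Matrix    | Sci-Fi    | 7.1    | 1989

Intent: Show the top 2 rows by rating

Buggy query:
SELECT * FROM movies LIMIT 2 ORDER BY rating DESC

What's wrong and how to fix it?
Bug: ORDER BY cannot follow LIMIT; LIMIT is the final clause

Fix: Swap the clauses: ORDER BY first, then LIMIT

Corrected query:
SELECT * FROM movies ORDER BY rating DESC LIMIT 2

Result:
id | title         | genre  | rating | year
---+---------------+--------+--------+-----
6  | The Godfather | Drama  | 7.5    | 1987
7  | The Matrix    | Sci-Fi | 7.1    | 1989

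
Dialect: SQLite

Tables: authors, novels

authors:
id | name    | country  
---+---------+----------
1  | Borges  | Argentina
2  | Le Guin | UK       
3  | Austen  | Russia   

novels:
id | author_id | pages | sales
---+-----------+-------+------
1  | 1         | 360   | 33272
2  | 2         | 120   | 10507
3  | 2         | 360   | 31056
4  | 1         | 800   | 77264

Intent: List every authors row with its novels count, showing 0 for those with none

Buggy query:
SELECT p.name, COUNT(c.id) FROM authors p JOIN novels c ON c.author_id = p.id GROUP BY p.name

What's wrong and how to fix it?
Bug: INNER JOIN drops authors rows that have no matching novels rows

Fix: Switch to LEFT JOIN to retain unmatched parent rows

Corrected query:
SELECT p.name, COUNT(c.id) FROM authors p LEFT JOIN novels c ON c.author_id = p.id GROUP BY p.name

Result:
name    | COUNT(c.id)
--------+------------
Austen  | 0          
Borges  | 2          
Le Guin | 2          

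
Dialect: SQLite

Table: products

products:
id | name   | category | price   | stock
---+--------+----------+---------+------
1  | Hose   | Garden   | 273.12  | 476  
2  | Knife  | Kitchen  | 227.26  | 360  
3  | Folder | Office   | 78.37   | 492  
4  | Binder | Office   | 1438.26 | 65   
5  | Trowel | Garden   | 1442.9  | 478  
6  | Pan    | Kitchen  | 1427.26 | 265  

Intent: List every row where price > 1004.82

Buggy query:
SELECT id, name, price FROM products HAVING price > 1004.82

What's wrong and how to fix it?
Bug: HAVING filters the output of aggregation, but this query has no GROUP BY and no aggregate functions, so SQLite rejects it (HAVING clause on a non-aggregate query); the condition here is per row

Fix: Use WHERE for row-level filtering

Corrected query:
SELECT id, name, price FROM products WHERE price > 1004.82

Result:
id | name   | price  
---+--------+--------
4  | Binder | 1438.26
5  | Trowel | 1442.9 
6  | Pan    | 1427.26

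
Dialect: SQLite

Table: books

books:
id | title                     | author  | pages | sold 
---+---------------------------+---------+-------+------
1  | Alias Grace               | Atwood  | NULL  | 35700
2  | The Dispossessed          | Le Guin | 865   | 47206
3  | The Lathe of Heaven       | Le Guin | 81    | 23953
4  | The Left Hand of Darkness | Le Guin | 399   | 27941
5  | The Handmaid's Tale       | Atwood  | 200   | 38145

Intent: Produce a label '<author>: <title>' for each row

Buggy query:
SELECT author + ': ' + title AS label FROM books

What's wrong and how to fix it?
Bug: SQLite uses || for string concatenation; + coerces text to numbers (yielding 0)

Fix: Use the || operator for string concatenation

Corrected query:
SELECT author || ': ' || title AS label FROM books

Result:
label                             
----------------------------------
Atwood: Alias Grace               
Le Guin: The Dispossessed         
Le Guin: The Lathe of Heaven      
Le Guin: The Left Hand of Darkness
Atwood: The Handmaid's Tale       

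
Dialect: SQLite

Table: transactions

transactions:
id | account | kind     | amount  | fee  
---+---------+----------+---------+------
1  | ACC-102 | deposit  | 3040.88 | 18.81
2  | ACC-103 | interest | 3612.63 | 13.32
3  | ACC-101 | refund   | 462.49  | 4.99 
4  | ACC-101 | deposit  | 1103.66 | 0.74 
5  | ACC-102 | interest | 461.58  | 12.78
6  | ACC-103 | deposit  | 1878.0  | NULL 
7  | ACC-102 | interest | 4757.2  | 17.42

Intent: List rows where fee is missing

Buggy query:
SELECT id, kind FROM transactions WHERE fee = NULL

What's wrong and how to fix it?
Bug: Comparing to NULL with '=' never matches; NULL = NULL is unknown, not true

Fix: Use IS NULL to test for NULL

Corrected query:
SELECT id, kind FROM transactions WHERE fee IS NULL

Result:
id | kind   
---+--------
6  | deposit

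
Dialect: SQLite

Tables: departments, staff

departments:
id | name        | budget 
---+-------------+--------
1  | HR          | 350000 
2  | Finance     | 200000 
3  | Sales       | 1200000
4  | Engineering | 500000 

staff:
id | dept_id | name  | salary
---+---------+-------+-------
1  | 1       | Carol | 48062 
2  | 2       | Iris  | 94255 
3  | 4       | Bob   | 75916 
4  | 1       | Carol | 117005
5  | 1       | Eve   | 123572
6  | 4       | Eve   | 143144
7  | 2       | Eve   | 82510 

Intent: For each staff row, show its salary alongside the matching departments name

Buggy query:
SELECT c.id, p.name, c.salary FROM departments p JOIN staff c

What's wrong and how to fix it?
Bug: Missing join condition: each staff row is matched to all departments rows instead of just its own

Fix: Specify the join condition linking the foreign key to the parent id

Corrected query:
SELECT c.id, p.name, c.salary FROM departments p JOIN staff c ON c.dept_id = p.id

Result:
id | name        | salary
---+-------------+-------
1  | HR          | 48062 
2  | Finance     | 94255 
3  | Engineering | 75916 
4  | HR          | 117005
5  | HR          | 123572
6  | Engineering | 143144
7  | Finance     | 82510 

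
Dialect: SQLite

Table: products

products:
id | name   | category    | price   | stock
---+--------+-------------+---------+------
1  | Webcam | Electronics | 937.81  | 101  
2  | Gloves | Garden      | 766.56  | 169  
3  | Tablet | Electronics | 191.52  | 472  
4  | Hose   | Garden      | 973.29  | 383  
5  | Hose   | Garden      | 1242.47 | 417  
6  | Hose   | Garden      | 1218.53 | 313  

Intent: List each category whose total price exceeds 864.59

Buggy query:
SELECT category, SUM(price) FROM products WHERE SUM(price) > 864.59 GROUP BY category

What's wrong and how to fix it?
Bug: WHERE runs before GROUP BY, so aggregates aren't available there

Fix: Use HAVING (which filters groups after aggregation) instead of WHERE

Corrected query:
SELECT category, SUM(price) FROM products GROUP BY category HAVING SUM(price) > 864.59

Result:
category    | SUM(price)
------------+-----------
Electronics | 1129.33   
Garden      | 4200.85   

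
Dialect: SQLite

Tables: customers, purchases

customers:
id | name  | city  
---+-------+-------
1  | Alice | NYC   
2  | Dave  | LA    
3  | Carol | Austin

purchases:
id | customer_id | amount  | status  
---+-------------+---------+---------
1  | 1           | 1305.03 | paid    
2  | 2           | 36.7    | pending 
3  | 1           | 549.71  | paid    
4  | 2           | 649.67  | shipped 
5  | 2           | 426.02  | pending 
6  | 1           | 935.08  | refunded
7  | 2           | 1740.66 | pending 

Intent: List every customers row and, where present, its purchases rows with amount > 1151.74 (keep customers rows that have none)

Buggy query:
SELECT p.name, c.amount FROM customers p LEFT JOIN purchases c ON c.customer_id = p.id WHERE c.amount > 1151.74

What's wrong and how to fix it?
Bug: A WHERE condition on the right-hand table after LEFT JOIN drops unmatched parents

Fix: Move the right-table condition into the ON clause so unmatched parents are kept

Corrected query:
SELECT p.name, c.amount FROM customers p LEFT JOIN purchases c ON c.customer_id = p.id AND c.amount > 1151.74

Result:
name  | amount 
------+--------
Alice | 1305.03
Dave  | 1740.66
Carol | NULL   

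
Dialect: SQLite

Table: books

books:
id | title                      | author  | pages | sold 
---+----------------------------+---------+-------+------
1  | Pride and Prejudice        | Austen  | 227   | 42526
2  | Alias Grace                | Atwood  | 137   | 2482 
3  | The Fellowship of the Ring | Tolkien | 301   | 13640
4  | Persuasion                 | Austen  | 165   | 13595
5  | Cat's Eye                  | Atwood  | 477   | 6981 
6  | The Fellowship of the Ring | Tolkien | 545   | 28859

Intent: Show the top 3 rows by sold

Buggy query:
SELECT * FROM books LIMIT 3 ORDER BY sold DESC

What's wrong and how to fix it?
Bug: ORDER BY cannot follow LIMIT; LIMIT is the final clause

Fix: Sort with ORDER BY, then apply LIMIT

Corrected query:
SELECT * FROM books ORDER BY sold DESC LIMIT 3

Result:
id | title                      | author  | pages | sold 
---+----------------------------+---------+-------+------
1  | Pride and Prejudice        | Austen  | 227   | 42526
6  | The Fellowship of the Ring | Tolkien | 545   | 28859
3  | The Fellowship of the Ring | Tolkien | 301   | 13640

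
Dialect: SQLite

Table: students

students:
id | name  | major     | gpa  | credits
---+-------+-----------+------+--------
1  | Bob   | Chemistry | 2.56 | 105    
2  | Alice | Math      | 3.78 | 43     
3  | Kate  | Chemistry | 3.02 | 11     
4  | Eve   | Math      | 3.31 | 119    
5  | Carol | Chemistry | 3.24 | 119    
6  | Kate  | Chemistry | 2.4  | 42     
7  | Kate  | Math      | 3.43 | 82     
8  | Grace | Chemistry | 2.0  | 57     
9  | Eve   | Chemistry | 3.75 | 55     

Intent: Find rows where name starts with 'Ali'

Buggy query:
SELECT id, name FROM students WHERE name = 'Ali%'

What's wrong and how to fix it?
Bug: '=' compares the literal string including the % character; pattern matching needs LIKE

Fix: Replace '=' with LIKE so 'Ali%' is treated as a pattern

Corrected query:
SELECT id, name FROM students WHERE name LIKE 'Ali%'

Result:
id | name 
---+------
2  | Alice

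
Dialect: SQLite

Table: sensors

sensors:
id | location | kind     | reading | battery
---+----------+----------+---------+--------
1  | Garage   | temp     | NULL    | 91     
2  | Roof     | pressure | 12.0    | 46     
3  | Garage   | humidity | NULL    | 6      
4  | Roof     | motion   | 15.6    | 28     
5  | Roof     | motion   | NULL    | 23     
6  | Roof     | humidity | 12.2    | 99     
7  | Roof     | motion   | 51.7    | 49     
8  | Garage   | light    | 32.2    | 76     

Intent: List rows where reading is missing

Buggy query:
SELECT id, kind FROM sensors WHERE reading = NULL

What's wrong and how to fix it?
Bug: Comparing to NULL with '=' never matches; NULL = NULL is unknown, not true

Fix: Replace '= NULL' with 'IS NULL'

Corrected query:
SELECT id, kind FROM sensors WHERE reading IS NULL

Result:
id | kind    
---+---------
1  | temp    
3  | humidity
5  | motion  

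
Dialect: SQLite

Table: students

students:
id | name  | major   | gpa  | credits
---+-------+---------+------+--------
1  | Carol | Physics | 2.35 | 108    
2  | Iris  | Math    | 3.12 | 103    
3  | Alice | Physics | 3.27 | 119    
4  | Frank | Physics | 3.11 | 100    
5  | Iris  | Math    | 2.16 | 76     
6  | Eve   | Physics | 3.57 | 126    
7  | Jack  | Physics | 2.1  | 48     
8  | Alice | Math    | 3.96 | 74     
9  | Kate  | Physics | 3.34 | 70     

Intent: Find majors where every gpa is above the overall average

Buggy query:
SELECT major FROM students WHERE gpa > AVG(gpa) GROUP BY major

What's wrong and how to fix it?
Bug: WHERE evaluates per row before aggregation, so AVG() is unavailable

Fix: Use a subquery for AVG and a HAVING MIN(...) filter so the condition holds for every row in the group

Corrected query:
SELECT major FROM students GROUP BY major HAVING MIN(gpa) > (SELECT AVG(gpa) FROM students)

Result:
(no rows)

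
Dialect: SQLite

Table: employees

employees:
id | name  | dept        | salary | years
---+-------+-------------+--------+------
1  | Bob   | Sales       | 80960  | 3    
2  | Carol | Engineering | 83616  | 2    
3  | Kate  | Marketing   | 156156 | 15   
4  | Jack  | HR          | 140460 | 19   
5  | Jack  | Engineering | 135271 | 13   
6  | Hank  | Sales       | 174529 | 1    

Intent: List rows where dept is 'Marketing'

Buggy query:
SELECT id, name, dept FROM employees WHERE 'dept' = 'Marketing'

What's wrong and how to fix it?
Bug: 'dept' in single quotes is a string literal, not the column; the comparison is literal-vs-literal and never true

Fix: Reference the column as dept without single quotes

Corrected query:
SELECT id, name, dept FROM employees WHERE dept = 'Marketing'

Result:
id | name | dept     
---+------+----------
3  | Kate | Marketing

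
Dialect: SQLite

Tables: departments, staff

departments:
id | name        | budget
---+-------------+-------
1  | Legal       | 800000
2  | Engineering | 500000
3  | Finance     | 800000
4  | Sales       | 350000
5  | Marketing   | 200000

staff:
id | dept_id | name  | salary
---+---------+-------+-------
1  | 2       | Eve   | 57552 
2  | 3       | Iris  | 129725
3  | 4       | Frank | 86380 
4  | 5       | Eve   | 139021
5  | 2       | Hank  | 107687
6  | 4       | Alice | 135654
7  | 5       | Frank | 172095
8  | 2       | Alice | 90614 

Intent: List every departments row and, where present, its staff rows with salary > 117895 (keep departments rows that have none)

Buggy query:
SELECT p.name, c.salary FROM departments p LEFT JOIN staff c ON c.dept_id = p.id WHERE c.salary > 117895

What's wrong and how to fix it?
Bug: A WHERE condition on the right-hand table after LEFT JOIN drops unmatched parents

Fix: Move the right-table condition into the ON clause so unmatched parents are kept

Corrected query:
SELECT p.name, c.salary FROM departments p LEFT JOIN staff c ON c.dept_id = p.id AND c.salary > 117895

Result:
name        | salary
------------+-------
Legal       | NULL  
Engineering | NULL  
Finance     | 129725
Sales       | 135654
Marketing   | 139021
Marketing   | 172095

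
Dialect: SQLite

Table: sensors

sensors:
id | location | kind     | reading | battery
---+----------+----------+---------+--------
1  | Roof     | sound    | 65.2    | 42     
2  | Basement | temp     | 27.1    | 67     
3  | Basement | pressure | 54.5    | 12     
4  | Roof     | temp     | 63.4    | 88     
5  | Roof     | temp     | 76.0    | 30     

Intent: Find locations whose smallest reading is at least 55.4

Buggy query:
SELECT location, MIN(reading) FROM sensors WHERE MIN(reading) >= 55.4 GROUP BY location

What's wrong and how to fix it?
Bug: MIN() in WHERE is a misuse of aggregate

Fix: Use HAVING for the per-group MIN condition

Corrected query:
SELECT location, MIN(reading) FROM sensors GROUP BY location HAVING MIN(reading) >= 55.4

Result:
location | MIN(reading)
---------+-------------
Roof     | 63.4        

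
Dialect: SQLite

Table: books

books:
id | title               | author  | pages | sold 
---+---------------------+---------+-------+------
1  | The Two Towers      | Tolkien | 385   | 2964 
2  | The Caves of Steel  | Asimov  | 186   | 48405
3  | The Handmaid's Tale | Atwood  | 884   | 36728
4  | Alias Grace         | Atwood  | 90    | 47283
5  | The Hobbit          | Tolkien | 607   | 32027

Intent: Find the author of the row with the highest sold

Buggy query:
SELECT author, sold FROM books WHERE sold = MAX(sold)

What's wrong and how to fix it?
Bug: WHERE is evaluated per row; an aggregate over the whole table isn't defined there

Fix: Use a subquery: WHERE sold = (SELECT MAX(sold) FROM books)

Corrected query:
SELECT author, sold FROM books WHERE sold = (SELECT MAX(sold) FROM books)

Result:
author | sold 
-------+------
Asimov | 48405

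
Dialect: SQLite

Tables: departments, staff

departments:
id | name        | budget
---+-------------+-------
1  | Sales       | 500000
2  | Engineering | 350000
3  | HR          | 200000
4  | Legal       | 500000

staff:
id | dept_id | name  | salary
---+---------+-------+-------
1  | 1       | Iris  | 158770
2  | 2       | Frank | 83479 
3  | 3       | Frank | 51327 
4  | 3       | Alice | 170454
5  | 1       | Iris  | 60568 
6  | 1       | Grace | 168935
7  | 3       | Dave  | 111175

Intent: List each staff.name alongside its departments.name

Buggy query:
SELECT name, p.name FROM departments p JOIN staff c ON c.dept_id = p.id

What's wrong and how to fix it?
Bug: Both tables have a 'name' column; the unqualified reference is ambiguous

Fix: Qualify the column with its table alias (c.name)

Corrected query:
SELECT c.name, p.name FROM departments p JOIN staff c ON c.dept_id = p.id

Result:
name  | name       
------+------------
Iris  | Sales      
Frank | Engineering
Frank | HR         
Alice | HR         
Iris  | Sales      
Grace | Sales      
Dave  | HR         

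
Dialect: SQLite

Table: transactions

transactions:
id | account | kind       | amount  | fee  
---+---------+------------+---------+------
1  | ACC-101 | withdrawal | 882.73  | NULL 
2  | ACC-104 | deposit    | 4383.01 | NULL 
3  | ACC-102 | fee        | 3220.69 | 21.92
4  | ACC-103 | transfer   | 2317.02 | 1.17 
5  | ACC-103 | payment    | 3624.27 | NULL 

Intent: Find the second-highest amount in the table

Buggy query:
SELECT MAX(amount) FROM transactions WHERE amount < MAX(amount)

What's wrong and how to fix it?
Bug: The inner MAX is an aggregate inside WHERE, which is not allowed

Fix: Compute the overall MAX in a subquery, then take MAX of rows below it

Corrected query:
SELECT MAX(amount) FROM transactions WHERE amount < (SELECT MAX(amount) FROM transactions)

Result:
MAX(amount)
-----------
3624.27    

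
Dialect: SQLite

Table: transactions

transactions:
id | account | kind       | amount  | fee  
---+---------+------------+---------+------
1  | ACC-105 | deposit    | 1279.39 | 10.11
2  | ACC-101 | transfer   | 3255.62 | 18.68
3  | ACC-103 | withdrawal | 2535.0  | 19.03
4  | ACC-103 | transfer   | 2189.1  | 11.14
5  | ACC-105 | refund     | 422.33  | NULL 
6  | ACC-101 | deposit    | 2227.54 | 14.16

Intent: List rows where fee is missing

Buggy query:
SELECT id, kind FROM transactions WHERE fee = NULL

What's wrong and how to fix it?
Bug: Comparing to NULL with '=' never matches; NULL = NULL is unknown, not true

Fix: Use IS NULL to test for NULL

Corrected query:
SELECT id, kind FROM transactions WHERE fee IS NULL

Result:
id | kind  
---+-------
5  | refund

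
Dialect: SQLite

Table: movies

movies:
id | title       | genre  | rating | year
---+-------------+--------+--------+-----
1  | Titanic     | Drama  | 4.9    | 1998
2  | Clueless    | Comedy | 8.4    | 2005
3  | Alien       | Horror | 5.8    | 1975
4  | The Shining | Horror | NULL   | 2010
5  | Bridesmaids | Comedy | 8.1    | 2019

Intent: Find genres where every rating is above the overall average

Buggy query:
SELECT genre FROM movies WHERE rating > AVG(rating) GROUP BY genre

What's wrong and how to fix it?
Bug: WHERE evaluates per row before aggregation, so AVG() is unavailable

Fix: Use a subquery for AVG and a HAVING MIN(...) filter so the condition holds for every row in the group

Corrected query:
SELECT genre FROM movies GROUP BY genre HAVING MIN(rating) > (SELECT AVG(rating) FROM movies)

Result:
genre 
------
Comedy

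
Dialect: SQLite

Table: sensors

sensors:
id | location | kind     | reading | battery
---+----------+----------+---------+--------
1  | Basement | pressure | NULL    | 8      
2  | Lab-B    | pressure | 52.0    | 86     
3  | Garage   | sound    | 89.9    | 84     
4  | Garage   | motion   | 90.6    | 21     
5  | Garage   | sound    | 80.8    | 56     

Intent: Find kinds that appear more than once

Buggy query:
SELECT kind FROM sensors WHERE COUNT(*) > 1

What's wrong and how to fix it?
Bug: WHERE can't reference COUNT(*); aggregates are computed after WHERE

Fix: GROUP BY kind, then filter groups with HAVING COUNT(*) > 1

Corrected query:
SELECT kind FROM sensors GROUP BY kind HAVING COUNT(*) > 1

Result:
kind    
--------
pressure
sound   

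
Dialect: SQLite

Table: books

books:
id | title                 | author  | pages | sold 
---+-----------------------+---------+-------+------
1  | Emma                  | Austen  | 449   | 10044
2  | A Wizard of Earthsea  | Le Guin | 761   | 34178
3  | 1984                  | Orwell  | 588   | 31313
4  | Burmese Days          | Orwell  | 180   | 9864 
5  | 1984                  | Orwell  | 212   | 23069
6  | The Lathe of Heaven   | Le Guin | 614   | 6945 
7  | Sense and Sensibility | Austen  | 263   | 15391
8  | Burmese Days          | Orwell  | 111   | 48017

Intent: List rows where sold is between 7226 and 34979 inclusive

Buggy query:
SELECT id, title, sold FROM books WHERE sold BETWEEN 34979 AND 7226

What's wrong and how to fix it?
Bug: BETWEEN expects the lower bound first; with 34979 AND 7226 the range is empty

Fix: Swap the bounds so the smaller value comes first

Corrected query:
SELECT id, title, sold FROM books WHERE sold BETWEEN 7226 AND 34979

Result:
id | title                 | sold 
---+-----------------------+------
1  | Emma                  | 10044
2  | A Wizard of Earthsea  | 34178
3  | 1984                  | 31313
4  | Burmese Days          | 9864 
5  | 1984                  | 23069
7  | Sense and Sensibility | 15391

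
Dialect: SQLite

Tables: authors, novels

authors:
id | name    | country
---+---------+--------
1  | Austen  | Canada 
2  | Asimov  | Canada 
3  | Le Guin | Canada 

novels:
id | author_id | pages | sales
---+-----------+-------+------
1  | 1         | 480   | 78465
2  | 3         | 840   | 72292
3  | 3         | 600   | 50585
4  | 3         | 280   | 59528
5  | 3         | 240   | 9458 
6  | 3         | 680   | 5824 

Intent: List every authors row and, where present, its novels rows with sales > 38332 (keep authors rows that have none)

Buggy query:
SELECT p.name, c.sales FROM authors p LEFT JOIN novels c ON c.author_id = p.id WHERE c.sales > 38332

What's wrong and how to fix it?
Bug: A WHERE condition on the right-hand table after LEFT JOIN drops unmatched parents

Fix: Move the right-table condition into the ON clause so unmatched parents are kept

Corrected query:
SELECT p.name, c.sales FROM authors p LEFT JOIN novels c ON c.author_id = p.id AND c.sales > 38332

Result:
name    | sales
--------+------
Austen  | 78465
Asimov  | NULL 
Le Guin | 50585
Le Guin | 59528
Le Guin | 72292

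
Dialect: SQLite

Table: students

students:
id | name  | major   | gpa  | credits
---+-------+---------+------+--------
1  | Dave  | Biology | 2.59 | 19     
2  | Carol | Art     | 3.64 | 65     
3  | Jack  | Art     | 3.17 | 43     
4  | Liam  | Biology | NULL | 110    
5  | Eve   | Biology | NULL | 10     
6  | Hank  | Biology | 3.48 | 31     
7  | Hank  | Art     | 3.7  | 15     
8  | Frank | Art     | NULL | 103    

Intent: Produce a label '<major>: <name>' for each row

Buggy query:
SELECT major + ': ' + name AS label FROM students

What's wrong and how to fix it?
Bug: SQLite uses || for string concatenation; + coerces text to numbers (yielding 0)

Fix: Replace + with || to concatenate text

Corrected query:
SELECT major || ': ' || name AS label FROM students

Result:
label        
-------------
Biology: Dave
Art: Carol   
Art: Jack    
Biology: Liam
Biology: Eve 
Biology: Hank
Art: Hank    
Art: Frank   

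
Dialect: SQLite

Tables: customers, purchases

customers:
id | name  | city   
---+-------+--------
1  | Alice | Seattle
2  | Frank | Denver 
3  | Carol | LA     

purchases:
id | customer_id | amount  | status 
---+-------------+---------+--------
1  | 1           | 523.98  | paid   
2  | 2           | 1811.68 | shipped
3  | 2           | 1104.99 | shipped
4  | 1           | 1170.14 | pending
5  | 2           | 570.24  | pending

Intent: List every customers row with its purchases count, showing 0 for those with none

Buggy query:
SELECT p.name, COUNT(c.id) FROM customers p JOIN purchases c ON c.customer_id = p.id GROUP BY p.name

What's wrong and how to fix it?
Bug: An inner join excludes parents with zero children

Fix: Switch to LEFT JOIN to retain unmatched parent rows

Corrected query:
SELECT p.name, COUNT(c.id) FROM customers p LEFT JOIN purchases c ON c.customer_id = p.id GROUP BY p.name

Result:
name  | COUNT(c.id)
------+------------
Alice | 2          
Carol | 0          
Frank | 3          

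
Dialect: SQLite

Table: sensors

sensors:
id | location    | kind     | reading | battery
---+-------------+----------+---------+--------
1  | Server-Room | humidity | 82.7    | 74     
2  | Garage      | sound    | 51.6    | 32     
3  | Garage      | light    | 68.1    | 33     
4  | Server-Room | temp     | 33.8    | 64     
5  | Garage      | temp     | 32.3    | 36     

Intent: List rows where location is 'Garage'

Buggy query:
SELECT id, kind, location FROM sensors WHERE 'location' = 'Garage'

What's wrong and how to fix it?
Bug: Single quotes denote string literals in SQL; the column name is being compared as a constant string

Fix: Reference the column as location without single quotes

Corrected query:
SELECT id, kind, location FROM sensors WHERE location = 'Garage'

Result:
id | kind  | location
---+-------+---------
2  | sound | Garage  
3  | light | Garage  
5  | temp  | Garage  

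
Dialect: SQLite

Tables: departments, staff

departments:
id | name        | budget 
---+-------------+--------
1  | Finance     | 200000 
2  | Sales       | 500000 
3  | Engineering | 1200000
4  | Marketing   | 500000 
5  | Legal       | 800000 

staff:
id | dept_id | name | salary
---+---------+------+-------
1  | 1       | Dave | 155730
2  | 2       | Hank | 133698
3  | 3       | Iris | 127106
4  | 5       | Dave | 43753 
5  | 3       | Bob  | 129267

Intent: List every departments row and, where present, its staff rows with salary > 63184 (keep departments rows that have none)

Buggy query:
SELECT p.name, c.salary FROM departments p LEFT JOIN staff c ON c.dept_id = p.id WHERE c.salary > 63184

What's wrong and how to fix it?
Bug: A WHERE condition on the right-hand table after LEFT JOIN drops unmatched parents

Fix: Put 'c.salary > 63184' in the JOIN's ON clause instead of WHERE

Corrected query:
SELECT p.name, c.salary FROM departments p LEFT JOIN staff c ON c.dept_id = p.id AND c.salary > 63184

Result:
name        | salary
------------+-------
Finance     | 155730
Sales       | 133698
Engineering | 127106
Engineering | 129267
Marketing   | NULL  
Legal       | NULL  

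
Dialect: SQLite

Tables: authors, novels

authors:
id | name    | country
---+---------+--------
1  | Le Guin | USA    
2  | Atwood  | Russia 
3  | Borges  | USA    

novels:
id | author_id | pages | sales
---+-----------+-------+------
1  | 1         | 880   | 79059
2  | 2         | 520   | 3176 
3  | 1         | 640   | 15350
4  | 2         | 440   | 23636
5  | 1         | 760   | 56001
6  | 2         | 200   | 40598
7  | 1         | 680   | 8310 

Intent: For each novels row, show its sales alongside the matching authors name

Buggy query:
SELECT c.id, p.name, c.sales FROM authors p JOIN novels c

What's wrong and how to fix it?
Bug: Missing join condition: each novels row is matched to all authors rows instead of just its own

Fix: Add ON c.author_id = p.id to the JOIN

Corrected query:
SELECT c.id, p.name, c.sales FROM authors p JOIN novels c ON c.author_id = p.id

Result:
id | name    | sales
---+---------+------
1  | Le Guin | 79059
2  | Atwood  | 3176 
3  | Le Guin | 15350
4  | Atwood  | 23636
5  | Le Guin | 56001
6  | Atwood  | 40598
7  | Le Guin | 8310 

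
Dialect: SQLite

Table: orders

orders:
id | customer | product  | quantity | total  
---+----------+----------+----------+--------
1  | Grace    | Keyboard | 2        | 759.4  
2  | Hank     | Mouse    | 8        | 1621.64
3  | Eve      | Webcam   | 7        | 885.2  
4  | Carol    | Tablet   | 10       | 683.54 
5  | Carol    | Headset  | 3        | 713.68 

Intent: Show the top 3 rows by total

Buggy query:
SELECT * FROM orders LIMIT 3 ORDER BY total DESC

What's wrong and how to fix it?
Bug: ORDER BY cannot follow LIMIT; LIMIT is the final clause

Fix: Swap the clauses: ORDER BY first, then LIMIT

Corrected query:
SELECT * FROM orders ORDER BY total DESC LIMIT 3

Result:
id | customer | product  | quantity | total  
---+----------+----------+----------+--------
2  | Hank     | Mouse    | 8        | 1621.64
3  | Eve      | Webcam   | 7        | 885.2  
1  | Grace    | Keyboard | 2        | 759.4  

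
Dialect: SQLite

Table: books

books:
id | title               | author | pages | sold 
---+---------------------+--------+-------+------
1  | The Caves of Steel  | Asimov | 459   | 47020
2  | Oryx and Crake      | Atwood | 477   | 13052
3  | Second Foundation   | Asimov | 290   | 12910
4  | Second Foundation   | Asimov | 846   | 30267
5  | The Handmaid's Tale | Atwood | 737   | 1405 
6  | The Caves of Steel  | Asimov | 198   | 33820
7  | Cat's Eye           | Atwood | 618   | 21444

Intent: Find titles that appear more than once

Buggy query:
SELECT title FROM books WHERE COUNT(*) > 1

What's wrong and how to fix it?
Bug: WHERE can't reference COUNT(*); aggregates are computed after WHERE

Fix: GROUP BY title, then filter groups with HAVING COUNT(*) > 1

Corrected query:
SELECT title FROM books GROUP BY title HAVING COUNT(*) > 1

Result:
title             
------------------
Second Foundation 
The Caves of Steel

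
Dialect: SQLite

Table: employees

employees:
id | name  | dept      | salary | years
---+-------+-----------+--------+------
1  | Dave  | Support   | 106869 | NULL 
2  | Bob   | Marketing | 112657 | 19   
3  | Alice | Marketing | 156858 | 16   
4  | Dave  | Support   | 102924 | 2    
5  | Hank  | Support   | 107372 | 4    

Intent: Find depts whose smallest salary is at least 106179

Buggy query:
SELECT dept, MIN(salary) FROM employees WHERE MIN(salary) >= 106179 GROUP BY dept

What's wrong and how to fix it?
Bug: Aggregates like MIN are computed per group after WHERE runs

Fix: Use HAVING for the per-group MIN condition

Corrected query:
SELECT dept, MIN(salary) FROM employees GROUP BY dept HAVING MIN(salary) >= 106179

Result:
dept      | MIN(salary)
----------+------------
Marketing | 112657     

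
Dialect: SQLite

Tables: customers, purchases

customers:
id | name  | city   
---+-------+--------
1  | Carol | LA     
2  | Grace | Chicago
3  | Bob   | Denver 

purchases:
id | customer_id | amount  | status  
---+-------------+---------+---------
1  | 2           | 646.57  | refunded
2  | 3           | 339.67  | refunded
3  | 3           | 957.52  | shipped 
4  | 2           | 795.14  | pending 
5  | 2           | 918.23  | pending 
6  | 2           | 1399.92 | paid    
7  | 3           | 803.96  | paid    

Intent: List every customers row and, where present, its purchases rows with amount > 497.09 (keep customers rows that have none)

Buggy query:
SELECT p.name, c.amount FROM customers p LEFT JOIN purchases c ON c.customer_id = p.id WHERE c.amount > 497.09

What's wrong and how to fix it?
Bug: A WHERE condition on the right-hand table after LEFT JOIN drops unmatched parents

Fix: Put 'c.amount > 497.09' in the JOIN's ON clause instead of WHERE

Corrected query:
SELECT p.name, c.amount FROM customers p LEFT JOIN purchases c ON c.customer_id = p.id AND c.amount > 497.09

Result:
name  | amount 
------+--------
Carol | NULL   
Grace | 646.57 
Grace | 795.14 
Grace | 918.23 
Grace | 1399.92
Bob   | 803.96 
Bob   | 957.52 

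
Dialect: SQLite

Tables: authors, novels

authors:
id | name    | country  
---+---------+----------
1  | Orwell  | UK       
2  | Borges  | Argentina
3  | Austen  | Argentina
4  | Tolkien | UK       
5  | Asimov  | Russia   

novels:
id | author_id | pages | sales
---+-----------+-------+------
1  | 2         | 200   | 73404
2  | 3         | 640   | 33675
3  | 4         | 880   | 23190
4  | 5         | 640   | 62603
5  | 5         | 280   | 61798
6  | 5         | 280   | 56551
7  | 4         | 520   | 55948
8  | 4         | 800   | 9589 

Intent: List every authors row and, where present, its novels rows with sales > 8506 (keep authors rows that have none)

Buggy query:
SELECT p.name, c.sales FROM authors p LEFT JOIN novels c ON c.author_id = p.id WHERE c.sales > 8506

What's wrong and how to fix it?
Bug: A WHERE condition on the right-hand table after LEFT JOIN drops unmatched parents

Fix: Put 'c.sales > 8506' in the JOIN's ON clause instead of WHERE

Corrected query:
SELECT p.name, c.sales FROM authors p LEFT JOIN novels c ON c.author_id = p.id AND c.sales > 8506

Result:
name    | sales
--------+------
Orwell  | NULL 
Borges  | 73404
Austen  | 33675
Tolkien | 9589 
Tolkien | 23190
Tolkien | 55948
Asimov  | 56551
Asimov  | 61798
Asimov  | 62603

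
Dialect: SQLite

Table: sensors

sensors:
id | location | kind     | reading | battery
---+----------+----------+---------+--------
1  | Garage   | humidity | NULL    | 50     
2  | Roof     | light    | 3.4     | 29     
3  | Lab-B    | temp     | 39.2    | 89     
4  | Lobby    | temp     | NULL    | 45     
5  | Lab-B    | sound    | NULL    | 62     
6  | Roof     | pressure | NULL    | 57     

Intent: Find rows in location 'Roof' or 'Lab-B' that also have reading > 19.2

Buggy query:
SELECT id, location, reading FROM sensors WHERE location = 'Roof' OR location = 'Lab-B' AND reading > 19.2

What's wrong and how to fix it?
Bug: AND binds tighter than OR, so this parses as location = 'Roof' OR (location = 'Lab-B' AND reading > 19.2)

Fix: Add parentheses around the OR so the AND applies to both alternatives

Corrected query:
SELECT id, location, reading FROM sensors WHERE (location = 'Roof' OR location = 'Lab-B') AND reading > 19.2

Result:
id | location | reading
---+----------+--------
3  | Lab-B    | 39.2   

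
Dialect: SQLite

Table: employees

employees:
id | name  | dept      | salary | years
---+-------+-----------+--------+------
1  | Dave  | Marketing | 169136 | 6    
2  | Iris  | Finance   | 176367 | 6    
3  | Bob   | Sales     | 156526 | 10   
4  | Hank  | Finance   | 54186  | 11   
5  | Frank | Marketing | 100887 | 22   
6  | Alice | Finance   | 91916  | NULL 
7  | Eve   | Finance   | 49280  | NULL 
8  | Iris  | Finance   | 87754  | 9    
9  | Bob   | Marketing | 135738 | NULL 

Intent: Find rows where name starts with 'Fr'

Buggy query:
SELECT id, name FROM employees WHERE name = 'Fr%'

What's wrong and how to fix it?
Bug: Wildcards only work with LIKE; '=' treats '%' as a literal character

Fix: Use LIKE for wildcard pattern matching

Corrected query:
SELECT id, name FROM employees WHERE name LIKE 'Fr%'

Result:
id | name 
---+------
5  | Frank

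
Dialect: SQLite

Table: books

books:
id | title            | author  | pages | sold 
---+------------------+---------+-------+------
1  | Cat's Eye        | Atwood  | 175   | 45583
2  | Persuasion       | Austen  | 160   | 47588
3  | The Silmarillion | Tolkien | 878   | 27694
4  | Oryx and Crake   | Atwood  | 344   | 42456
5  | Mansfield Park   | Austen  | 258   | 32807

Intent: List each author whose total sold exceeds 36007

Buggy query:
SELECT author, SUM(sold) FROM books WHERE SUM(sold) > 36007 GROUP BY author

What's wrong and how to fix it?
Bug: WHERE runs before GROUP BY, so aggregates aren't available there

Fix: Use HAVING (which filters groups after aggregation) instead of WHERE

Corrected query:
SELECT author, SUM(sold) FROM books GROUP BY author HAVING SUM(sold) > 36007

Result:
author | SUM(sold)
-------+----------
Atwood | 88039    
Austen | 80395    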